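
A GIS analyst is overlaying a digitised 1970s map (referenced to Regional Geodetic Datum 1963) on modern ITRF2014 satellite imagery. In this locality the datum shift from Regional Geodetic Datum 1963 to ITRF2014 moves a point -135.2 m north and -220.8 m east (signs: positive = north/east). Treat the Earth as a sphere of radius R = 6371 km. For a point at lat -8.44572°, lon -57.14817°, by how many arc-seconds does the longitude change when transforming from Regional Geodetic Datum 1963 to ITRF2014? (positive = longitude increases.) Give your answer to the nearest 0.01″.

At latitude -8.44572°, cos φ = 0.989155.
One radian of longitude at latitude φ spans R cos φ, so Δλ = ΔE / (R cos φ) = -220.8 / (6371000 × 0.989155) = -3.5037e-05 rad = -7.227″.

Δλ = -7.23″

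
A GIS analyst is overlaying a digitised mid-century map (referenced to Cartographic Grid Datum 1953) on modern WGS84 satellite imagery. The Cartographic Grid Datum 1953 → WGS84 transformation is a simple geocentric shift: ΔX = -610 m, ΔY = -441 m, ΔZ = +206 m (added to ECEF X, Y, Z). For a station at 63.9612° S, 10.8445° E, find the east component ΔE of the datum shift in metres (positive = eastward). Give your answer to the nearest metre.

At φ = -63.9612°, λ = 10.8445°: sin φ = -0.898497, cos φ = 0.438980, sin λ = 0.188144, cos λ = 0.982141.
ΔE = −sin λ·ΔX + cos λ·ΔY = −(0.188144)·(-610) + (0.982141)·(-441) = -318.36 m.

ΔE = -318 m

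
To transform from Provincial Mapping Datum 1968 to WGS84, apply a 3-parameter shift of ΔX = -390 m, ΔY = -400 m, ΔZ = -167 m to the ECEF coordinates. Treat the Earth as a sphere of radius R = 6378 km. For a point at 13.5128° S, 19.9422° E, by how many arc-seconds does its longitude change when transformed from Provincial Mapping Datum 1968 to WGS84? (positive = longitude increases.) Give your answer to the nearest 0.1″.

Δλ = -8.1″

sin φ = -0.233663, cos φ = 0.972318, sin λ = 0.341072, cos λ = 0.940037.
East component: ΔE = −sin λ·ΔX + cos λ·ΔY = −(0.341072)(-390) + (0.940037)(-400) = -243.00 m.
1° of latitude spans πR/180 = 111317 m; at latitude φ, 1° of longitude spans that × cos φ = 108235.6 m, so Δλ = -243.00 / 108235.6 × 3600 = -8.082″.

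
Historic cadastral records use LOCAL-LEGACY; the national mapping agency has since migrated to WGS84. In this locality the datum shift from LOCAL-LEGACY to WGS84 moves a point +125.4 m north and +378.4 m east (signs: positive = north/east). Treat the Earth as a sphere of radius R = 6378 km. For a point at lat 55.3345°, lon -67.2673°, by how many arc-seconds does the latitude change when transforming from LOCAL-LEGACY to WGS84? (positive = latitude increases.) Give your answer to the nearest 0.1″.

On a sphere of radius R, 1 rad of latitude = R, so Δφ = ΔN / R = 125.4 / 6378000 = 1.9661e-05 rad = 4.055″.

Δφ = 4.1″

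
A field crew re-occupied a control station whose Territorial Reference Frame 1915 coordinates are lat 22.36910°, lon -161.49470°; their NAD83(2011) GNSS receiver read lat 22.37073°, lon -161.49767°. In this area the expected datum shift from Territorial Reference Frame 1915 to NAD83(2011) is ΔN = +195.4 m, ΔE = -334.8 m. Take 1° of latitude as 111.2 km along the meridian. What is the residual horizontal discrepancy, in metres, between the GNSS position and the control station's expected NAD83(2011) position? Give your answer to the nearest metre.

33 m

Observed coordinate differences: Δφ = +0.00163°, Δλ = -0.00297°.
Converting to metres (1° lat = 111200 m, cos φ = 0.924751): observed ΔN = 181.3 m, observed ΔE = -305.4 m.
Subtracting the expected shift leaves a residual of 181.3 − (195.4) = -14.1 m north and -305.4 − (-334.8) = 29.4 m east.
Residual distance = √((-14.1)² + 29.4²) = 32.6 m.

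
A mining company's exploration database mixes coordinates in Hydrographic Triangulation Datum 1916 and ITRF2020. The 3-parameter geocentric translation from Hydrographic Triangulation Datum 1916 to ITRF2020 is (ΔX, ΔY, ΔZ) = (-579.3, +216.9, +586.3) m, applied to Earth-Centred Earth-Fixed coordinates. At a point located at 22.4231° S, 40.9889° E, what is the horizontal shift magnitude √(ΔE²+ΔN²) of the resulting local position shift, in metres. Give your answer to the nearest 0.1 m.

The local east axis at (φ, λ) is (−sin λ, cos λ, 0), so ΔE = −sin(40.9889°)·(-579.3) + cos(40.9889°)·216.9 = 543.69 m.
The local north axis is (−sin φ cos λ, −sin φ sin λ, cos φ), giving ΔN = -166.796 + 54.267 + 541.971 = 429.44 m.
Horizontal magnitude = √(ΔE² + ΔN²) = √(543.69² + 429.44²) = 692.84 m.

692.8 m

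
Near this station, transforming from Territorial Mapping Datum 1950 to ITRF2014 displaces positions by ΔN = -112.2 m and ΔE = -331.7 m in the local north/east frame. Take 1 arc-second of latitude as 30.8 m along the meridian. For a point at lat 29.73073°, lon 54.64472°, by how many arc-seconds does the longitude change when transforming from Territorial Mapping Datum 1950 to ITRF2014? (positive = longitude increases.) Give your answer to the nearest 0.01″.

Δλ = -12.40″

At latitude 29.73073°, cos φ = 0.868366.
1″ of longitude at this latitude = 30.80 × cos φ = 26.7457 m, so Δλ = -331.7 / 26.7457 = -12.402″.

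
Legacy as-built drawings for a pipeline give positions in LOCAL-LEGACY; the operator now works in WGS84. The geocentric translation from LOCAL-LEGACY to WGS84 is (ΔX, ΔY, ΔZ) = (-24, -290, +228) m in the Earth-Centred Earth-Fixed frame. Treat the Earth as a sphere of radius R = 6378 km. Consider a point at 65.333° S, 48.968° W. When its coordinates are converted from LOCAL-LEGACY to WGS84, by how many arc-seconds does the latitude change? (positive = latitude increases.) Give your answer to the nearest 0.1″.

sin φ = -0.908749, cos φ = 0.417344, sin λ = -0.754343, cos λ = 0.656480.
North component: ΔN = −sin φ cos λ·ΔX − sin φ sin λ·ΔY + cos φ·ΔZ = −(-0.908749)(0.656480)(-24) − (-0.908749)(-0.754343)(-290) + (0.417344)(228) = 279.63 m.
1° of latitude spans πR/180 = 111317 m, so Δφ = 279.63 / 111317 × 3600 = 9.043″.

Δφ = 9.0″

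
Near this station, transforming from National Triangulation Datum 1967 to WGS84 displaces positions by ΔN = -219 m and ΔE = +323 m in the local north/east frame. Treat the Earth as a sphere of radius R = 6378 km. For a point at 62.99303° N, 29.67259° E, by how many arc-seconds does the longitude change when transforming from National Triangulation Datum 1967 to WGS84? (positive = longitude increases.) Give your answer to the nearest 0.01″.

Δλ = 23.00″

At latitude 62.99303°, cos φ = 0.454099.
One radian of longitude at latitude φ spans R cos φ, so Δλ = ΔE / (R cos φ) = 323.0 / (6378000 × 0.454099) = 1.1152e-04 rad = 23.003″.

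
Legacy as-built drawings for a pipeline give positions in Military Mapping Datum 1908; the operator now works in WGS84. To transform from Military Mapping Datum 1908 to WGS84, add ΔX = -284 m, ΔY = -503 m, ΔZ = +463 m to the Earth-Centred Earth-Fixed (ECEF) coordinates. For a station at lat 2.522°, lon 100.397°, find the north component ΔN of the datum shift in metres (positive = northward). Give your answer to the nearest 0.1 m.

At φ = 2.522°, λ = 100.397°: sin φ = 0.044003, cos φ = 0.999031, sin λ = 0.983581, cos λ = -0.180468.
ΔN = −sin φ cos λ·ΔX − sin φ sin λ·ΔY + cos φ·ΔZ = −(0.044003)(-0.180468)(-284) − (0.044003)(0.983581)(-503) + (0.999031)(463) = 482.07 m.

ΔN = 482.1 m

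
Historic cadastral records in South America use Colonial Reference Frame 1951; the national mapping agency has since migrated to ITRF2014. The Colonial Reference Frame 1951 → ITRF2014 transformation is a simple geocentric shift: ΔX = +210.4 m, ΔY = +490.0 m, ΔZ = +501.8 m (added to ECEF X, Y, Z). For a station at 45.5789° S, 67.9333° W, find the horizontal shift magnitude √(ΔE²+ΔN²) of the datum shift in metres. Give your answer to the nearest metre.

388 m

The local east axis at (φ, λ) is (−sin λ, cos λ, 0), so ΔE = −sin(-67.9333°)·210.4 + cos(-67.9333°)·490.0 = 379.07 m.
The local north axis is (−sin φ cos λ, −sin φ sin λ, cos φ), giving ΔN = 56.455 − 324.329 + 351.223 = 83.35 m.
Horizontal magnitude = √(ΔE² + ΔN²) = √(379.07² + 83.35²) = 388.13 m.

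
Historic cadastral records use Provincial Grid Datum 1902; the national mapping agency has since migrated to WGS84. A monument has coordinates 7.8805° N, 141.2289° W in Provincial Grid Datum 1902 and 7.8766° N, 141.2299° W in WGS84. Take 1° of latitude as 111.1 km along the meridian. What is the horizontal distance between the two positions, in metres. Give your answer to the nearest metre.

447 m

Δφ = 7.8766° − 7.8805° = -0.0039°; Δλ = -141.2299° − -141.2289° = -0.0010°.
ΔN = Δφ × 111100 = -433.3 m; ΔE = Δλ × 111100 × cos(7.8805°) = -0.0010 × 111100 × 0.990556 = -110.1 m.
Distance = √(ΔE² + ΔN²) = √((-110.1)² + (-433.3)²) = 447.0 m.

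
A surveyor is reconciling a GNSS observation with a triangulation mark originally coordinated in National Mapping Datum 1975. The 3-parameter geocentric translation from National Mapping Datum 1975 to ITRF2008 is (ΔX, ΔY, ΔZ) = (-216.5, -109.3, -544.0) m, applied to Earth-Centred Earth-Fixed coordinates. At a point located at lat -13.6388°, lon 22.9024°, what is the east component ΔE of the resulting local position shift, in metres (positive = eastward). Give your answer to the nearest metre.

The local east axis at (φ, λ) is (−sin λ, cos λ, 0), so ΔE = −sin(22.9024°)·(-216.5) + cos(22.9024°)·(-109.3) = -16.43 m.

ΔE = -16 m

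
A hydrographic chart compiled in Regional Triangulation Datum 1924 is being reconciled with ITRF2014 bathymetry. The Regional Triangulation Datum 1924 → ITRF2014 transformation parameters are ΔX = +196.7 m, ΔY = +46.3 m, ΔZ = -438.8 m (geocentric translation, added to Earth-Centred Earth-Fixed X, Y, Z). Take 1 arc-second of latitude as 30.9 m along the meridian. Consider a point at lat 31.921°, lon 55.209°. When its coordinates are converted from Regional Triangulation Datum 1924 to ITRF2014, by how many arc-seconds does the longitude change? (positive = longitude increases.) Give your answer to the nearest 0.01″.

Δλ = -5.15″

sin φ = 0.528749, cos φ = 0.848778, sin λ = 0.821239, cos λ = 0.570585.
East component: ΔE = −sin λ·ΔX + cos λ·ΔY = −(0.821239)(196.7) + (0.570585)(46.3) = -135.12 m.
1° of latitude spans 3600 × 30.90 = 111240 m; at latitude φ, 1° of longitude spans that × cos φ = 94418.1 m, so Δλ = -135.12 / 94418.1 × 3600 = -5.152″.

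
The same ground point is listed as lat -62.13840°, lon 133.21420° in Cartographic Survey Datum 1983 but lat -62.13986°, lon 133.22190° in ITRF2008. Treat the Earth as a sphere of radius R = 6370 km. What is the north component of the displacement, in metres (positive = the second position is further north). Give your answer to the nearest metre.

Δφ = -62.13986° − -62.13840° = -0.00146°; Δλ = 133.22190° − 133.21420° = +0.00770°.
1° along a meridian = πR/180 = 111177 m.
ΔN = Δφ × 111177 = -162.3 m; ΔE = Δλ × 111177 × cos(-62.13840°) = +0.00770 × 111177 × 0.467337 = 400.1 m.

ΔN = -162 m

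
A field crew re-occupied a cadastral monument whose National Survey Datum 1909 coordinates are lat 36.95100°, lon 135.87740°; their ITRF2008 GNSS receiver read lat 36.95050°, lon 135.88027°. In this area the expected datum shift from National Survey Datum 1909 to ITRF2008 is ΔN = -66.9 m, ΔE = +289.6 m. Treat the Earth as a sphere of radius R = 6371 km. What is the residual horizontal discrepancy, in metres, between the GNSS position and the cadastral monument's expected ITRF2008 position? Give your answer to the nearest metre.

Observed coordinate differences: Δφ = -0.00050°, Δλ = +0.00287°.
Converting to metres (1° lat = 111195 m, cos φ = 0.799150): observed ΔN = -55.6 m, observed ΔE = 255.0 m.
Subtracting the expected shift leaves a residual of -55.6 − (-66.9) = 11.3 m north and 255.0 − (289.6) = -34.6 m east.
Residual distance = √(11.3² + (-34.6)²) = 36.4 m.

36 m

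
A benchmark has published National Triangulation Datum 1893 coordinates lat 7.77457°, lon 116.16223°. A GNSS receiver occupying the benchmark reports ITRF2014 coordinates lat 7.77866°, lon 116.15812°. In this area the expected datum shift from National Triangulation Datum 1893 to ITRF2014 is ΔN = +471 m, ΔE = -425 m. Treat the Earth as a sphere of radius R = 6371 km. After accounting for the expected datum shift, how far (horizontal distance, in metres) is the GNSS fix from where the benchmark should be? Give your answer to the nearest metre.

Observed coordinate differences: Δφ = +0.00409°, Δλ = -0.00411°.
Converting to metres (1° lat = 111195 m, cos φ = 0.990808): observed ΔN = 454.8 m, observed ΔE = -452.8 m.
Subtracting the expected shift leaves a residual of 454.8 − (471) = -16.2 m north and -452.8 − (-425) = -27.8 m east.
Residual distance = √((-16.2)² + (-27.8)²) = 32.2 m.

32 m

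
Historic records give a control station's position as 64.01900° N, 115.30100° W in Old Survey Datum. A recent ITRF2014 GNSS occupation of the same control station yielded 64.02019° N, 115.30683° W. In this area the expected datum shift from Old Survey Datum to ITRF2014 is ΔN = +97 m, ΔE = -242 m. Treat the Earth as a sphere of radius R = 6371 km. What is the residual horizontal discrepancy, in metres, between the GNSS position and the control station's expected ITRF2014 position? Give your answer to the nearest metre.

55 m

Observed coordinate differences: Δφ = +0.00119°, Δλ = -0.00583°.
Converting to metres (1° lat = 111195 m, cos φ = 0.438073): observed ΔN = 132.3 m, observed ΔE = -284.0 m.
Subtracting the expected shift leaves a residual of 132.3 − (97) = 35.3 m north and -284.0 − (-242) = -42.0 m east.
Residual distance = √(35.3² + (-42.0)²) = 54.9 m.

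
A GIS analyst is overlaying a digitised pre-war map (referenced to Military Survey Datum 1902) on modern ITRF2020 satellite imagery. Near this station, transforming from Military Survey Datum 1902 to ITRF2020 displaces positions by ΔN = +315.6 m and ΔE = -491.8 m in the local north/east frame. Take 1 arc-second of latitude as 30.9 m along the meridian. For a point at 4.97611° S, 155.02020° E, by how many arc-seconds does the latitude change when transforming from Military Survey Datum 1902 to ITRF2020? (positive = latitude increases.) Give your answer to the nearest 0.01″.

Δφ = 10.21″

1″ of latitude = 30.90 m, so Δφ = 315.6 / 30.90 = 10.214″.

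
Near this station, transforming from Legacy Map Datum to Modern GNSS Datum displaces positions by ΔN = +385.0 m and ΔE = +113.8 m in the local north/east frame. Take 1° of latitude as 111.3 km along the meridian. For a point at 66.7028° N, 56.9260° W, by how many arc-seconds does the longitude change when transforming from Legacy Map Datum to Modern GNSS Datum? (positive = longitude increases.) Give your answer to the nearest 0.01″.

Δλ = 9.31″

At latitude 66.7028°, cos φ = 0.395501.
1° of longitude at this latitude = 111.3 × cos φ = 44.02 km, so Δλ = 113.8 / 44019.2 = 0.0025852° = 9.307″.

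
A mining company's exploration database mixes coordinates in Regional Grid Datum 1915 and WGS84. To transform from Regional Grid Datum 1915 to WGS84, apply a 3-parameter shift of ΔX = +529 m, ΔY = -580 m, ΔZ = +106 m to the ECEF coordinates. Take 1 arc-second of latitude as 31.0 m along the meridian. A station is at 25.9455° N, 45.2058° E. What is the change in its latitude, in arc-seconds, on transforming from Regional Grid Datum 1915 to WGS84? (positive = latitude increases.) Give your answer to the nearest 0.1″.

Δφ = 3.6″

sin φ = 0.437516, cos φ = 0.899211, sin λ = 0.709642, cos λ = 0.704562.
North component: ΔN = −sin φ cos λ·ΔX − sin φ sin λ·ΔY + cos φ·ΔZ = −(0.437516)(0.704562)(529) − (0.437516)(0.709642)(-580) + (0.899211)(106) = 112.33 m.
1° of latitude spans 3600 × 31.00 = 111600 m, so Δφ = 112.33 / 111600 × 3600 = 3.623″.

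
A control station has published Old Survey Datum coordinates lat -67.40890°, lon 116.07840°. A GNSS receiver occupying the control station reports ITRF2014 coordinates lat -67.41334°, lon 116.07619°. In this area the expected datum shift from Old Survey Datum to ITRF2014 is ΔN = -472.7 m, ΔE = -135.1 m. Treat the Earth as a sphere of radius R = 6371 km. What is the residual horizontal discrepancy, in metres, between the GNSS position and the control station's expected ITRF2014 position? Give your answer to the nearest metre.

Observed coordinate differences: Δφ = -0.00444°, Δλ = -0.00221°.
Converting to metres (1° lat = 111195 m, cos φ = 0.384152): observed ΔN = -493.7 m, observed ΔE = -94.4 m.
Subtracting the expected shift leaves a residual of -493.7 − (-472.7) = -21.0 m north and -94.4 − (-135.1) = 40.7 m east.
Residual distance = √((-21.0)² + 40.7²) = 45.8 m.

46 m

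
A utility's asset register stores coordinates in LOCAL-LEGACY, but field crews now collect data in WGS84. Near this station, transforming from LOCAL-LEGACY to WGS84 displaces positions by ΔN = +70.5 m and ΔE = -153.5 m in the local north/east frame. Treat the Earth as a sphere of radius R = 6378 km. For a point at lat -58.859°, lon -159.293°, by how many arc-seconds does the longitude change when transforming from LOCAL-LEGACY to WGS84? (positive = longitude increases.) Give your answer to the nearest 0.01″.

At latitude -58.859°, cos φ = 0.517146.
One radian of longitude at latitude φ spans R cos φ, so Δλ = ΔE / (R cos φ) = -153.5 / (6378000 × 0.517146) = -4.6538e-05 rad = -9.599″.

Δλ = -9.60″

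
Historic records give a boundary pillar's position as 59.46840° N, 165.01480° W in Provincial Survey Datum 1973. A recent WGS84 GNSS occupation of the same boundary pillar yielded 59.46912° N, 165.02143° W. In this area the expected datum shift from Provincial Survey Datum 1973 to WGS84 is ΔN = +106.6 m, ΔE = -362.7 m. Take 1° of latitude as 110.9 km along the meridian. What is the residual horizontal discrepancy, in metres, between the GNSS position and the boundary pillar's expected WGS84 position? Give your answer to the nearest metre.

Observed coordinate differences: Δφ = +0.00072°, Δλ = -0.00663°.
Converting to metres (1° lat = 110900 m, cos φ = 0.508013): observed ΔN = 79.8 m, observed ΔE = -373.5 m.
Subtracting the expected shift leaves a residual of 79.8 − (106.6) = -26.8 m north and -373.5 − (-362.7) = -10.8 m east.
Residual distance = √((-26.8)² + (-10.8)²) = 28.9 m.

29 m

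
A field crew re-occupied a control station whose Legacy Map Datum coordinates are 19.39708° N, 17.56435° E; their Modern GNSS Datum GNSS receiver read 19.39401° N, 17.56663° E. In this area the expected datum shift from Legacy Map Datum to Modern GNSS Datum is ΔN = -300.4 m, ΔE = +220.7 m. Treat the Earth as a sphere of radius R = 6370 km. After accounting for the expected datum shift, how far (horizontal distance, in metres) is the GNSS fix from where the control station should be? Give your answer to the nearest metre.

Observed coordinate differences: Δφ = -0.00307°, Δλ = +0.00228°.
Converting to metres (1° lat = 111177 m, cos φ = 0.943240): observed ΔN = -341.3 m, observed ΔE = 239.1 m.
Subtracting the expected shift leaves a residual of -341.3 − (-300.4) = -40.9 m north and 239.1 − (220.7) = 18.4 m east.
Residual distance = √((-40.9)² + 18.4²) = 44.9 m.

45 m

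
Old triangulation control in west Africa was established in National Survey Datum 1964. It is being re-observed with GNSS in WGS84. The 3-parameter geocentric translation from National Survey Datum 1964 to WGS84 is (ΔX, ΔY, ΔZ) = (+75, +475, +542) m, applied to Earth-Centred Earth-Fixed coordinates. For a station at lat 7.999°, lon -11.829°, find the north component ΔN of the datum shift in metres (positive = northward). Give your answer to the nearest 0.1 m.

At φ = 7.999°, λ = -11.829°: sin φ = 0.139156, cos φ = 0.990270, sin λ = -0.204991, cos λ = 0.978764.
ΔN = −sin φ cos λ·ΔX − sin φ sin λ·ΔY + cos φ·ΔZ = −(0.139156)(0.978764)(75) − (0.139156)(-0.204991)(475) + (0.990270)(542) = 540.06 m.

ΔN = 540.1 m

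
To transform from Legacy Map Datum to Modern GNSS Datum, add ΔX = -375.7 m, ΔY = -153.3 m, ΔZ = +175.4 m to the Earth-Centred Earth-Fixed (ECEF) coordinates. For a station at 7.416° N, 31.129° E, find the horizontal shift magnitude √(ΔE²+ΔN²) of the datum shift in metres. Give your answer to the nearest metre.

234 m

At φ = 7.416°, λ = 31.129°: sin φ = 0.129073, cos φ = 0.991635, sin λ = 0.516967, cos λ = 0.856006.
ΔE = −sin λ·ΔX + cos λ·ΔY = −(0.516967)·(-375.7) + (0.856006)·(-153.3) = 63.00 m.
ΔN = −sin φ cos λ·ΔX − sin φ sin λ·ΔY + cos φ·ΔZ = −(0.129073)(0.856006)(-375.7) − (0.129073)(0.516967)(-153.3) + (0.991635)(175.4) = 225.67 m.
Horizontal magnitude = √(ΔE² + ΔN²) = √(63.00² + 225.67²) = 234.30 m.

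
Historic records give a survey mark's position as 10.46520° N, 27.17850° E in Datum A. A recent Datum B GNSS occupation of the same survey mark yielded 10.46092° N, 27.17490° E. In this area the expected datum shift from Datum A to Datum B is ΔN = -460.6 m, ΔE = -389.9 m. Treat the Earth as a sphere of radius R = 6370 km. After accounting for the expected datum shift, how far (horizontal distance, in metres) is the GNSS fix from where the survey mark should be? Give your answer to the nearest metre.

16 m

Observed coordinate differences: Δφ = -0.00428°, Δλ = -0.00360°.
Converting to metres (1° lat = 111177 m, cos φ = 0.983365): observed ΔN = -475.8 m, observed ΔE = -393.6 m.
Subtracting the expected shift leaves a residual of -475.8 − (-460.6) = -15.2 m north and -393.6 − (-389.9) = -3.7 m east.
Residual distance = √((-15.2)² + (-3.7)²) = 15.7 m.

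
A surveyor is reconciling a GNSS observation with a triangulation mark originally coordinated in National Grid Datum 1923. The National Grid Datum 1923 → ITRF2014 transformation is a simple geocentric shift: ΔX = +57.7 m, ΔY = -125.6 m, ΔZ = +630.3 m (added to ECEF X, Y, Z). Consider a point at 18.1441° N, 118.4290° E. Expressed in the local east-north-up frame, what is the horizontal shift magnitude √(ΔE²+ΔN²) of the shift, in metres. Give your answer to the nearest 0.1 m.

642.0 m

The local east axis at (φ, λ) is (−sin λ, cos λ, 0), so ΔE = −sin(118.4290°)·57.7 + cos(118.4290°)·(-125.6) = 9.05 m.
The local north axis is (−sin φ cos λ, −sin φ sin λ, cos φ), giving ΔN = 8.554 + 34.396 + 598.959 = 641.91 m.
Horizontal magnitude = √(ΔE² + ΔN²) = √(9.05² + 641.91²) = 641.97 m.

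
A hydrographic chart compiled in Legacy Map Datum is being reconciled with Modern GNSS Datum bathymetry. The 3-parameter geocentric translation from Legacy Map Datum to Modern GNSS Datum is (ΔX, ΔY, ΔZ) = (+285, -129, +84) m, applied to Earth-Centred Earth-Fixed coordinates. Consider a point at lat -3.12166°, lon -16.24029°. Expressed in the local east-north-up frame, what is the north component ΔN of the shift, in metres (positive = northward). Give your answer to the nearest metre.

At φ = -3.12166°, λ = -16.24029°: sin φ = -0.054456, cos φ = 0.998516, sin λ = -0.279666, cos λ = 0.960097.
ΔN = −sin φ cos λ·ΔX − sin φ sin λ·ΔY + cos φ·ΔZ = −(-0.054456)(0.960097)(285) − (-0.054456)(-0.279666)(-129) + (0.998516)(84) = 100.74 m.

ΔN = 101 m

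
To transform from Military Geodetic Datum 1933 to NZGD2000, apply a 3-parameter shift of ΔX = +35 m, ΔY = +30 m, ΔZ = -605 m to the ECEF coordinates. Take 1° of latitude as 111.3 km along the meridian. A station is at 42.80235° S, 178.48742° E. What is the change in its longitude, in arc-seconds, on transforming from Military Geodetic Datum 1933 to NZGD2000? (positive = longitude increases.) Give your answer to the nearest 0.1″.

sin φ = -0.679471, cos φ = 0.733702, sin λ = 0.026396, cos λ = -0.999652.
East component: ΔE = −sin λ·ΔX + cos λ·ΔY = −(0.026396)(35) + (-0.999652)(30) = -30.91 m.
1° of latitude spans 111300 m; at latitude φ, 1° of longitude spans that × cos φ = 81661.0 m, so Δλ = -30.91 / 81661.0 × 3600 = -1.363″.

Δλ = -1.4″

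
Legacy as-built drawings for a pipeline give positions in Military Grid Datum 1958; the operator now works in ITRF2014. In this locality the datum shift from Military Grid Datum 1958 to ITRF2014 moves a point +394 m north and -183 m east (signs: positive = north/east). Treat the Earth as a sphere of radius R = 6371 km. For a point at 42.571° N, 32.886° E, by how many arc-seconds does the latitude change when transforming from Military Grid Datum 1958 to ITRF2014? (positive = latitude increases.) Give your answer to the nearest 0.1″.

On a sphere of radius R, 1 rad of latitude = R, so Δφ = ΔN / R = 394.0 / 6371000 = 6.1843e-05 rad = 12.756″.

Δφ = 12.8″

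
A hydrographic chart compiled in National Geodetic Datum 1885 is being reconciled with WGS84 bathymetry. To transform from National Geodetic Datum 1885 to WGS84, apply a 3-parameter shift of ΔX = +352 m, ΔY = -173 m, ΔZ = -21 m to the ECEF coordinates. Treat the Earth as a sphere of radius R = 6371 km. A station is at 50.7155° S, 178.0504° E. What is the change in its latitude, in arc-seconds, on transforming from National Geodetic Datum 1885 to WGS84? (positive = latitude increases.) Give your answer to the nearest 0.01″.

sin φ = -0.774012, cos φ = 0.633172, sin λ = 0.034020, cos λ = -0.999421.
North component: ΔN = −sin φ cos λ·ΔX − sin φ sin λ·ΔY + cos φ·ΔZ = −(-0.774012)(-0.999421)(352) − (-0.774012)(0.034020)(-173) + (0.633172)(-21) = -290.15 m.
1° of latitude spans πR/180 = 111195 m, so Δφ = -290.15 / 111195 × 3600 = -9.394″.

Δφ = -9.39″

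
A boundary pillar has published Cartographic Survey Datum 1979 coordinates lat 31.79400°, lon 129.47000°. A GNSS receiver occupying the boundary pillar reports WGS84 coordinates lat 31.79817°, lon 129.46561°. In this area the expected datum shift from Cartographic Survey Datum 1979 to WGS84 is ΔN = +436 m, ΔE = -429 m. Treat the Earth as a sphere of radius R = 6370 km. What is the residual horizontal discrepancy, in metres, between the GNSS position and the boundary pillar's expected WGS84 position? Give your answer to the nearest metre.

31 m

Observed coordinate differences: Δφ = +0.00417°, Δλ = -0.00439°.
Converting to metres (1° lat = 111177 m, cos φ = 0.849948): observed ΔN = 463.6 m, observed ΔE = -414.8 m.
Subtracting the expected shift leaves a residual of 463.6 − (436) = 27.6 m north and -414.8 − (-429) = 14.2 m east.
Residual distance = √(27.6² + 14.2²) = 31.0 m.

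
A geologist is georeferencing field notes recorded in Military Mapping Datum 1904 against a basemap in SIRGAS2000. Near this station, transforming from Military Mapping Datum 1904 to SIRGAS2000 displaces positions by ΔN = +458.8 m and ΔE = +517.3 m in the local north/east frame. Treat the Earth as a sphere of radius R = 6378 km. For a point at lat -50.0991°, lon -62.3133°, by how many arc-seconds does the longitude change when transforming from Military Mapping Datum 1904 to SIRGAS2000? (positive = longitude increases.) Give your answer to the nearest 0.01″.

At latitude -50.0991°, cos φ = 0.641462.
One radian of longitude at latitude φ spans R cos φ, so Δλ = ΔE / (R cos φ) = 517.3 / (6378000 × 0.641462) = 1.2644e-04 rad = 26.080″.

Δλ = 26.08″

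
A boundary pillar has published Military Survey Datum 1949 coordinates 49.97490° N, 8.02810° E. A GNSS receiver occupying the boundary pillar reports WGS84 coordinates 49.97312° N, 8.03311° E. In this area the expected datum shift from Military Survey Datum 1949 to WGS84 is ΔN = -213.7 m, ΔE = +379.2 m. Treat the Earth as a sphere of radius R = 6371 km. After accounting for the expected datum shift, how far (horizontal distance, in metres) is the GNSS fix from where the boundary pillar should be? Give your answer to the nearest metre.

26 m

Observed coordinate differences: Δφ = -0.00178°, Δλ = +0.00501°.
Converting to metres (1° lat = 111195 m, cos φ = 0.643123): observed ΔN = -197.9 m, observed ΔE = 358.3 m.
Subtracting the expected shift leaves a residual of -197.9 − (-213.7) = 15.8 m north and 358.3 − (379.2) = -20.9 m east.
Residual distance = √(15.8² + (-20.9)²) = 26.2 m.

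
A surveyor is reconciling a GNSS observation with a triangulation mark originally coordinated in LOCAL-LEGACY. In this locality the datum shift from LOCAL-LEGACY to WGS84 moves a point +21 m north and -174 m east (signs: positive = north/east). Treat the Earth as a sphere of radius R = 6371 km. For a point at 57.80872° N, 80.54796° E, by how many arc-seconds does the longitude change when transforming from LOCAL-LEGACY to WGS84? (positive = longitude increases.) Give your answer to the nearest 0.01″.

At latitude 57.80872°, cos φ = 0.532747.
One radian of longitude at latitude φ spans R cos φ, so Δλ = ΔE / (R cos φ) = -174.0 / (6371000 × 0.532747) = -5.1265e-05 rad = -10.574″.

Δλ = -10.57″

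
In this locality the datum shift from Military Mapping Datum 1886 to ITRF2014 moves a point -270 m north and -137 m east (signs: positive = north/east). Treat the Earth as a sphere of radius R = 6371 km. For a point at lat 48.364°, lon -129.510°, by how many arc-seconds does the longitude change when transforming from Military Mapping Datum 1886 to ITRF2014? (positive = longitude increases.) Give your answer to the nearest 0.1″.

Δλ = -6.7″

At latitude 48.364°, cos φ = 0.664396.
One radian of longitude at latitude φ spans R cos φ, so Δλ = ΔE / (R cos φ) = -137.0 / (6371000 × 0.664396) = -3.2366e-05 rad = -6.676″.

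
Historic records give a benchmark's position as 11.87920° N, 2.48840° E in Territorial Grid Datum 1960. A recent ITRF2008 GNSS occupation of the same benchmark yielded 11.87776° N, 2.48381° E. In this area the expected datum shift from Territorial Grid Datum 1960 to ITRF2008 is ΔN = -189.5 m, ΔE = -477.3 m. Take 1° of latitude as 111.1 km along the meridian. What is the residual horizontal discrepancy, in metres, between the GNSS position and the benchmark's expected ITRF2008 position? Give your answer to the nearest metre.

Observed coordinate differences: Δφ = -0.00144°, Δλ = -0.00459°.
Converting to metres (1° lat = 111100 m, cos φ = 0.978584): observed ΔN = -160.0 m, observed ΔE = -499.0 m.
Subtracting the expected shift leaves a residual of -160.0 − (-189.5) = 29.5 m north and -499.0 − (-477.3) = -21.7 m east.
Residual distance = √(29.5² + (-21.7)²) = 36.7 m.

37 m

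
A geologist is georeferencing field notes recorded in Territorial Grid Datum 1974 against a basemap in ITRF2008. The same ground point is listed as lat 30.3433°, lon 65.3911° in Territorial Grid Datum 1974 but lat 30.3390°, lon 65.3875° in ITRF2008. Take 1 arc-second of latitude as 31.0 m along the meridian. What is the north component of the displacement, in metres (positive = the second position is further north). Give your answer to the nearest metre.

Δφ = 30.3390° − 30.3433° = -0.0043°; Δλ = 65.3875° − 65.3911° = -0.0036°.
1° of latitude = 3600 × 31.00 = 111600 m.
ΔN = Δφ × 111600 = -479.9 m; ΔE = Δλ × 111600 × cos(30.3433°) = -0.0036 × 111600 × 0.863014 = -346.7 m.

ΔN = -480 m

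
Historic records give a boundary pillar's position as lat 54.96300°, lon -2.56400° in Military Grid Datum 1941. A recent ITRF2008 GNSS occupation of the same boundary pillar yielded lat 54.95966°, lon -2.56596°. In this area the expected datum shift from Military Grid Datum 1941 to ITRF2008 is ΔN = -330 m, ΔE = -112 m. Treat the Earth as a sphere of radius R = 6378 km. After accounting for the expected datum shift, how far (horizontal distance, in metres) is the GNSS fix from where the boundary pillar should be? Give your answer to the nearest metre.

44 m

Observed coordinate differences: Δφ = -0.00334°, Δλ = -0.00196°.
Converting to metres (1° lat = 111317 m, cos φ = 0.574105): observed ΔN = -371.8 m, observed ΔE = -125.3 m.
Subtracting the expected shift leaves a residual of -371.8 − (-330) = -41.8 m north and -125.3 − (-112) = -13.3 m east.
Residual distance = √((-41.8)² + (-13.3)²) = 43.9 m.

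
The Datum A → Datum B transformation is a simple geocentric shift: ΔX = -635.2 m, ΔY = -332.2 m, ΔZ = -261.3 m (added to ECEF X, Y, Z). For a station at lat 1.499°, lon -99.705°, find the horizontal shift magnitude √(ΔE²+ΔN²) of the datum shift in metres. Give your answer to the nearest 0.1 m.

631.9 m

At φ = 1.499°, λ = -99.705°: sin φ = 0.026160, cos φ = 0.999658, sin λ = -0.985689, cos λ = -0.168575.
ΔE = −sin λ·ΔX + cos λ·ΔY = −(-0.985689)·(-635.2) + (-0.168575)·(-332.2) = -570.11 m.
ΔN = −sin φ cos λ·ΔX − sin φ sin λ·ΔY + cos φ·ΔZ = −(0.026160)(-0.168575)(-635.2) − (0.026160)(-0.985689)(-332.2) + (0.999658)(-261.3) = -272.58 m.
Horizontal magnitude = √(ΔE² + ΔN²) = √((-570.11)² + (-272.58)²) = 631.92 m.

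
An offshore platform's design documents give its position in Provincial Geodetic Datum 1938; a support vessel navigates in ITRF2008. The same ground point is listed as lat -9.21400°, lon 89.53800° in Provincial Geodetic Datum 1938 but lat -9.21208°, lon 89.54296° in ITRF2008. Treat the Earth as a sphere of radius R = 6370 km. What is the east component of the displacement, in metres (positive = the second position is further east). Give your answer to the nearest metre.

ΔE = 544 m

Δφ = -9.21208° − -9.21400° = +0.00192°; Δλ = 89.54296° − 89.53800° = +0.00496°.
1° along a meridian = πR/180 = 111177 m.
ΔN = Δφ × 111177 = 213.5 m; ΔE = Δλ × 111177 × cos(-9.21400°) = +0.00496 × 111177 × 0.987097 = 544.3 m.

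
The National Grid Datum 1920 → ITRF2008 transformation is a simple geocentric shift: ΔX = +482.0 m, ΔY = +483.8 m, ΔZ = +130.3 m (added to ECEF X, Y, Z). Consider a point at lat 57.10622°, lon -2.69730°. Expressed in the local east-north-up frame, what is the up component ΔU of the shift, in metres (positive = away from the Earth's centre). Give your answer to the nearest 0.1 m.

ΔU = 358.5 m

The local up (radial) axis is (cos φ cos λ, cos φ sin λ, sin φ), giving ΔU = 261.476 − 12.365 + 109.410 = 358.52 m.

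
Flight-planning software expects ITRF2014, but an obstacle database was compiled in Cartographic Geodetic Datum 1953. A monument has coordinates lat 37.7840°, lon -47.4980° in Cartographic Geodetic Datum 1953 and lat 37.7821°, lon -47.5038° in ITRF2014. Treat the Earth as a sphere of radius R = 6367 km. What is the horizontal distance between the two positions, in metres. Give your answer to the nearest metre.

Δφ = 37.7821° − 37.7840° = -0.0019°; Δλ = -47.5038° − -47.4980° = -0.0058°.
1° along a meridian = πR/180 = 111125 m.
ΔN = Δφ × 111125 = -211.1 m; ΔE = Δλ × 111125 × cos(37.7840°) = -0.0058 × 111125 × 0.790326 = -509.4 m.
Distance = √(ΔE² + ΔN²) = √((-509.4)² + (-211.1)²) = 551.4 m.

551 m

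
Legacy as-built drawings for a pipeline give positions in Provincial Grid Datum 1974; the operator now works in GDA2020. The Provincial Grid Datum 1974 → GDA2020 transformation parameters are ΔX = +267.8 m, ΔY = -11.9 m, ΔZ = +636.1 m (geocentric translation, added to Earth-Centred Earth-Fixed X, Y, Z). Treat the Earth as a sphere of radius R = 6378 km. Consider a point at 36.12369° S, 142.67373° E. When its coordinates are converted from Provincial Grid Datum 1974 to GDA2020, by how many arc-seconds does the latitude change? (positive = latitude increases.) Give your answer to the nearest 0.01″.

Δφ = 12.42″

sin φ = -0.589530, cos φ = 0.807746, sin λ = 0.606353, cos λ = -0.795196.
North component: ΔN = −sin φ cos λ·ΔX − sin φ sin λ·ΔY + cos φ·ΔZ = −(-0.589530)(-0.795196)(267.8) − (-0.589530)(0.606353)(-11.9) + (0.807746)(636.1) = 384.01 m.
1° of latitude spans πR/180 = 111317 m, so Δφ = 384.01 / 111317 × 3600 = 12.419″.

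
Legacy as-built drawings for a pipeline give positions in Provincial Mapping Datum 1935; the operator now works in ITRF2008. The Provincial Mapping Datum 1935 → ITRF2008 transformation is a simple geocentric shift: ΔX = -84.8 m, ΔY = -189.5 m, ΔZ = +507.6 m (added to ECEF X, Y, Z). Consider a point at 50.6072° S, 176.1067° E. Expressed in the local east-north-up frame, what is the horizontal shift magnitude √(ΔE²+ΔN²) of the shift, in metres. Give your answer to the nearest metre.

425 m

The local east axis at (φ, λ) is (−sin λ, cos λ, 0), so ΔE = −sin(176.1067°)·(-84.8) + cos(176.1067°)·(-189.5) = 194.82 m.
The local north axis is (−sin φ cos λ, −sin φ sin λ, cos φ), giving ΔN = 65.383 − 9.944 + 322.140 = 377.58 m.
Horizontal magnitude = √(ΔE² + ΔN²) = √(194.82² + 377.58²) = 424.88 m.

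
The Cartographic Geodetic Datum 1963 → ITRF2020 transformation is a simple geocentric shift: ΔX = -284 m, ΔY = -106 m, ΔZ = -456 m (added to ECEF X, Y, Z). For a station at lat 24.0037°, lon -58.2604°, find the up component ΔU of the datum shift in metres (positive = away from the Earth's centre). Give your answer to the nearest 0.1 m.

The local up (radial) axis is (cos φ cos λ, cos φ sin λ, sin φ), giving ΔU = -136.481 + 82.351 − 185.499 = -239.63 m.

ΔU = -239.6 m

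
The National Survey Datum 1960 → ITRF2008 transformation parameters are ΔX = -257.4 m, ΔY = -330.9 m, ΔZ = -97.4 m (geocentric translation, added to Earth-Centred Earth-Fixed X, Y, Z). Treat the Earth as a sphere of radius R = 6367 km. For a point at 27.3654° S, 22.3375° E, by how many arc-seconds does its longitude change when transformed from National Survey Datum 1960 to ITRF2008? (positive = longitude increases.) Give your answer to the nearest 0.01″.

sin φ = -0.459664, cos φ = 0.888093, sin λ = 0.380062, cos λ = 0.924961.
East component: ΔE = −sin λ·ΔX + cos λ·ΔY = −(0.380062)(-257.4) + (0.924961)(-330.9) = -208.24 m.
1° of latitude spans πR/180 = 111125 m; at latitude φ, 1° of longitude spans that × cos φ = 98689.4 m, so Δλ = -208.24 / 98689.4 × 3600 = -7.596″.

Δλ = -7.60″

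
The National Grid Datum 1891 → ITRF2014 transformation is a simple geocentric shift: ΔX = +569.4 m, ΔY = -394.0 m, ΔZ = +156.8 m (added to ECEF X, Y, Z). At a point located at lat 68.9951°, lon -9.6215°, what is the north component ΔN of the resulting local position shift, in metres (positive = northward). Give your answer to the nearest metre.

ΔN = -529 m

The local north axis is (−sin φ cos λ, −sin φ sin λ, cos φ), giving ΔN = -524.086 − 61.477 + 56.205 = -529.36 m.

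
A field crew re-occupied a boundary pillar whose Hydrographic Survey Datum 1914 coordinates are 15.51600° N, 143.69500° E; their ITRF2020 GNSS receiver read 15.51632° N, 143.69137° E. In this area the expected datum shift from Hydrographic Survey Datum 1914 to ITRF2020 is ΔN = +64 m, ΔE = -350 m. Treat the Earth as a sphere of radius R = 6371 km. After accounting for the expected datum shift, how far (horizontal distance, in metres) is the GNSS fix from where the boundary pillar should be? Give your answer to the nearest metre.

48 m

Observed coordinate differences: Δφ = +0.00032°, Δλ = -0.00363°.
Converting to metres (1° lat = 111195 m, cos φ = 0.963556): observed ΔN = 35.6 m, observed ΔE = -388.9 m.
Subtracting the expected shift leaves a residual of 35.6 − (64) = -28.4 m north and -388.9 − (-350) = -38.9 m east.
Residual distance = √((-28.4)² + (-38.9)²) = 48.2 m.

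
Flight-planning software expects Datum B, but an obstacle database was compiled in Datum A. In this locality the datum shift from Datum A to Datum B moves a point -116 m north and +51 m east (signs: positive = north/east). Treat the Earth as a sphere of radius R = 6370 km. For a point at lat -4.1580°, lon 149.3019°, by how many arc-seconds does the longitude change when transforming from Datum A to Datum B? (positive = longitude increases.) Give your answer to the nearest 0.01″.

Δλ = 1.66″

At latitude -4.1580°, cos φ = 0.997368.
One radian of longitude at latitude φ spans R cos φ, so Δλ = ΔE / (R cos φ) = 51.0 / (6370000 × 0.997368) = 8.0274e-06 rad = 1.656″.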